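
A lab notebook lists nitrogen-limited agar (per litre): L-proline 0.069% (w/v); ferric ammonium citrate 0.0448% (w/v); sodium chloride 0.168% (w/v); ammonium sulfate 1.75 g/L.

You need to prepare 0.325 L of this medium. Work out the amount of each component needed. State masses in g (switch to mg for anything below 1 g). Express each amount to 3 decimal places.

L-proline 224.250 mg; ferric ammonium citrate 145.600 mg; sodium chloride 546.000 mg; ammonium sulfate 568.750 mg

Scale factor relative to 1 L: 0.325.
L-proline: 0.069 g per 100 mL × 325 mL ÷ 100 = 0.22425 g = 224.250 mg
ferric ammonium citrate: 0.0448% w/v = 0.448 g/L → 0.448 × 0.325 L = 0.1456 g = 145.600 mg
sodium chloride: 0.168% w/v = 1.68 g/L → 1.68 × 0.325 L = 0.546 g = 546.000 mg
ammonium sulfate: 1.75 g/L × 0.325 L = 0.56875 g = 568.750 mg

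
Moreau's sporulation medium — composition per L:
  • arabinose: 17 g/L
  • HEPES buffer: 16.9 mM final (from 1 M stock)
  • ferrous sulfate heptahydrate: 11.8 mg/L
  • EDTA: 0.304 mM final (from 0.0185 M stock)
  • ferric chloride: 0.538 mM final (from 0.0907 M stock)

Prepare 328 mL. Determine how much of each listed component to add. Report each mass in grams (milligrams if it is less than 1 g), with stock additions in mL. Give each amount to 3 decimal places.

arabinose 5.576 g; HEPES buffer 5.543 mL; ferrous sulfate heptahydrate 3.870 mg; EDTA 5.390 mL; ferric chloride 1.946 mL

Target volume = 328 mL = 0.328 L.
arabinose: 17 g/L × 0.328 L = 5.576 g
HEPES buffer: V = C2·V2/C1 = 16.9 mM × 328 mL ÷ 1000 mM = 5.543 mL
ferrous sulfate heptahydrate: 11.8 mg/L × 0.328 L = 3.870 mg
EDTA: dilute stock: 0.304 mM × 328 mL ÷ 18.5 mM = 5.390 mL
ferric chloride: C1V1 = C2V2 → 0.538 mM × 328 mL ÷ 90.7 mM = 1.946 mL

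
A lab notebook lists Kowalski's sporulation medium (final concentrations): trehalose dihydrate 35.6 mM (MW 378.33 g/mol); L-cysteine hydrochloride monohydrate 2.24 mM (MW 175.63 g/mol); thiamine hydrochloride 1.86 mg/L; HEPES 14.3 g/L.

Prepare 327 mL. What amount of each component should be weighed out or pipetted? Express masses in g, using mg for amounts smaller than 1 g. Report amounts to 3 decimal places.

trehalose dihydrate 4.404 g; L-cysteine hydrochloride monohydrate 128.645 mg; thiamine hydrochloride 0.608 mg; HEPES 4.676 g

Scale factor relative to 1 L: 0.327.
trehalose dihydrate: 35.6 mmol/L × 378.33 g/mol × 0.327 L ÷ 1000 = 4.404 g
L-cysteine hydrochloride monohydrate: 2.24 mmol/L × 175.63 mg/mmol × 0.327 L = 128.645 mg
thiamine hydrochloride: 1.86 mg/L × 0.327 L = 0.608 mg
HEPES: 14.3 g/L × 0.327 L = 4.676 g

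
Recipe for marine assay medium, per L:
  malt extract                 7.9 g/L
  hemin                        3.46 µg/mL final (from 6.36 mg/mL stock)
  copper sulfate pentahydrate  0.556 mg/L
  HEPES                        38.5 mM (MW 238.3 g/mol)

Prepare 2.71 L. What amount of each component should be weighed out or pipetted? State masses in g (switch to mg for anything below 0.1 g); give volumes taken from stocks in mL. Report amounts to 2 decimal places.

malt extract 21.41 g; hemin 1.47 mL; copper sulfate pentahydrate 1.51 mg; HEPES 24.86 g

Working volume: 2.71 L.
malt extract: 7.9 g/L × 2.71 L = 21.41 g
hemin: dilute stock: 3.46 µg/mL × 2710 mL ÷ 6360 µg/mL = 1.47 mL
copper sulfate pentahydrate: 0.556 mg/L × 2.71 L = 1.51 mg
HEPES: 38.5 mmol/L × 238.3 g/mol × 2.71 L ÷ 1000 = 24.86 g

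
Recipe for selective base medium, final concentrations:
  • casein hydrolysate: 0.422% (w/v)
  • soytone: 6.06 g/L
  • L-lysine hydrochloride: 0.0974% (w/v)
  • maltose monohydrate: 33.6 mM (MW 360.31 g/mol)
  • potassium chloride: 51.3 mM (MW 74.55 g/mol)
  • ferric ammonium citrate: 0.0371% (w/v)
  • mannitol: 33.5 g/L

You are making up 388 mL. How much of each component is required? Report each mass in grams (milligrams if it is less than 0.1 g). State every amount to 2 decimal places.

casein hydrolysate 1.64 g; soytone 2.35 g; L-lysine hydrochloride 0.38 g; maltose monohydrate 4.70 g; potassium chloride 1.48 g; ferric ammonium citrate 0.14 g; mannitol 13.00 g

Working volume: 388 mL = 0.388 L.
casein hydrolysate: 0.422% w/v = 4.22 g/L → 4.22 × 0.388 L = 1.64 g
soytone: 6.06 g/L × 0.388 L = 2.35 g
L-lysine hydrochloride: 0.0974 g per 100 mL × 388 mL ÷ 100 = 0.38 g
maltose monohydrate: 33.6 mmol/L × 360.31 g/mol × 0.388 L ÷ 1000 = 4.70 g
potassium chloride: 51.3 mmol/L × 74.55 g/mol × 0.388 L ÷ 1000 = 1.48 g
ferric ammonium citrate: 0.0371% w/v = 0.371 g/L → 0.371 × 0.388 L = 0.14 g
mannitol: 33.5 g/L × 0.388 L = 13.00 g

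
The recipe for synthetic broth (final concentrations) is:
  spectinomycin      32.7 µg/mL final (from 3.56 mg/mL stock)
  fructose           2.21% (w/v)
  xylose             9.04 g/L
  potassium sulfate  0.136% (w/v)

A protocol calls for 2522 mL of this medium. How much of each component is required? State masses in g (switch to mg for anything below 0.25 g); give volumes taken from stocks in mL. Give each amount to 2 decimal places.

spectinomycin 23.17 mL; fructose 55.74 g; xylose 22.80 g; potassium sulfate 3.43 g

Working volume: 2522 mL = 2.522 L.
spectinomycin: dilute stock: 32.7 µg/mL × 2522 mL ÷ 3560 µg/mL = 23.17 mL
fructose: 2.21% w/v = 22.1 g/L → 22.1 × 2.522 L = 55.74 g
xylose: 9.04 g/L × 2.522 L = 22.80 g
potassium sulfate: 0.136% w/v = 1.36 g/L → 1.36 × 2.522 L = 3.43 g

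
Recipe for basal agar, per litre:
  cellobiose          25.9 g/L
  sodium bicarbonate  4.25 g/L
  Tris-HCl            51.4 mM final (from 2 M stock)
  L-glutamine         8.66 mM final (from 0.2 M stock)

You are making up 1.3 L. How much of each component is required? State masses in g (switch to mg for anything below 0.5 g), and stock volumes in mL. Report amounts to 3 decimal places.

cellobiose 33.670 g; sodium bicarbonate 5.525 g; Tris-HCl 33.410 mL; L-glutamine 56.290 mL

Working volume: 1.3 L.
cellobiose: 25.9 g/L × 1.3 L = 33.670 g
sodium bicarbonate: 4.25 g/L × 1.3 L = 5.525 g
Tris-HCl: dilute stock: 51.4 mM × 1300 mL ÷ 2000 mM = 33.410 mL
L-glutamine: V = C2·V2/C1 = 8.66 mM × 1300 mL ÷ 200 mM = 56.290 mL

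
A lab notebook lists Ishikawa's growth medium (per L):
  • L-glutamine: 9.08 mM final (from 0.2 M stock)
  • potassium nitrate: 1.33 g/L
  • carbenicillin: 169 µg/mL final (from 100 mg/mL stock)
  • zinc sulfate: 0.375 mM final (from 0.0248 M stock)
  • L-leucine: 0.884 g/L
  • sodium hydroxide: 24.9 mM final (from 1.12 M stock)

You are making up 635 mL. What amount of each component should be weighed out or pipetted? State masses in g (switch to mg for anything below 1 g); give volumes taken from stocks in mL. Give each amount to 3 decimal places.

Target volume = 635 mL = 0.635 L.
L-glutamine: V = C2·V2/C1 = 9.08 mM × 635 mL ÷ 200 mM = 28.829 mL
potassium nitrate: 1.33 g/L × 0.635 L = 0.84455 g = 844.550 mg
carbenicillin: V = C2·V2/C1 = 169 µg/mL × 635 mL ÷ 100000 µg/mL = 1.073 mL
zinc sulfate: dilute stock: 0.375 mM × 635 mL ÷ 24.8 mM = 9.602 mL
L-leucine: 0.884 g/L × 0.635 L = 0.56134 g = 561.340 mg
sodium hydroxide: dilute stock: 24.9 mM × 635 mL ÷ 1120 mM = 14.117 mL

L-glutamine 28.829 mL; potassium nitrate 844.550 mg; carbenicillin 1.073 mL; zinc sulfate 9.602 mL; L-leucine 561.340 mg; sodium hydroxide 14.117 mL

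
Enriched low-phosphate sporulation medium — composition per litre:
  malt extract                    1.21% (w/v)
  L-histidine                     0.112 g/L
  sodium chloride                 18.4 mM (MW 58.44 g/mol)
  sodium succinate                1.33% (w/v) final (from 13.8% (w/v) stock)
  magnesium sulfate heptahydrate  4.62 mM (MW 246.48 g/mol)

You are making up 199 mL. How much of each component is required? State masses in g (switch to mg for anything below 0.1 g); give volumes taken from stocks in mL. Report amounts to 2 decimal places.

Working volume: 199 mL = 0.199 L.
malt extract: 1.21 g per 100 mL × 199 mL ÷ 100 = 2.41 g
L-histidine: 0.112 g/L × 0.199 L = 0.022288 g = 22.29 mg
sodium chloride: 18.4 mmol/L × 58.44 g/mol × 0.199 L ÷ 1000 = 0.21 g
sodium succinate: V = C2·V2/C1 = 1.33% ÷ 13.8% × 199 mL = 19.18 mL
magnesium sulfate heptahydrate: 4.62 mmol/L × 246.48 g/mol × 0.199 L ÷ 1000 = 0.23 g

malt extract 2.41 g; L-histidine 22.29 mg; sodium chloride 0.21 g; sodium succinate 19.18 mL; magnesium sulfate heptahydrate 0.23 g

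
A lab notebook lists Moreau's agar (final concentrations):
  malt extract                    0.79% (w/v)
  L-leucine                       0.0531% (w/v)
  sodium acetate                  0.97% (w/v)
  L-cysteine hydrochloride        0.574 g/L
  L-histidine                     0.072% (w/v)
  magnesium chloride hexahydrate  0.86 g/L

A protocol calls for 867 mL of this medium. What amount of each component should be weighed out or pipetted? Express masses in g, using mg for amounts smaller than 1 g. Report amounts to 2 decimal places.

malt extract 6.85 g; L-leucine 460.38 mg; sodium acetate 8.41 g; L-cysteine hydrochloride 497.66 mg; L-histidine 624.24 mg; magnesium chloride hexahydrate 745.62 mg

Scale factor relative to 1 L: 0.867.
malt extract: 0.79% w/v = 7.9 g/L → 7.9 × 0.867 L = 6.85 g
L-leucine: 0.0531 g per 100 mL × 867 mL ÷ 100 = 0.460377 g = 460.38 mg
sodium acetate: 0.97 g per 100 mL × 867 mL ÷ 100 = 8.41 g
L-cysteine hydrochloride: 0.574 g/L × 0.867 L = 0.497658 g = 497.66 mg
L-histidine: 0.072 g per 100 mL × 867 mL ÷ 100 = 0.62424 g = 624.24 mg
magnesium chloride hexahydrate: 0.86 g/L × 0.867 L = 0.74562 g = 745.62 mg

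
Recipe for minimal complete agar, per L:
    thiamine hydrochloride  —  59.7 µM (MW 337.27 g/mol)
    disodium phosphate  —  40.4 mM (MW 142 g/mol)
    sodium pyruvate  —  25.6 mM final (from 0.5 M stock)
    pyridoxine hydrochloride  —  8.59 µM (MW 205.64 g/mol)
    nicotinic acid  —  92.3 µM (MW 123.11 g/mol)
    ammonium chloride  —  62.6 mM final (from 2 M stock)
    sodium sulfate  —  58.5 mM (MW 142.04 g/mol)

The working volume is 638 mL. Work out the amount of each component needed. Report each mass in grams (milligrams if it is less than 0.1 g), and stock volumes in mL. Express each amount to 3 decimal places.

thiamine hydrochloride 12.846 mg; disodium phosphate 3.660 g; sodium pyruvate 32.666 mL; pyridoxine hydrochloride 1.127 mg; nicotinic acid 7.250 mg; ammonium chloride 19.969 mL; sodium sulfate 5.301 g

Target volume = 638 mL = 0.638 L.
thiamine hydrochloride: 59.7 µmol/L × 337.27 g/mol × 0.638 L ÷ 1000 = 12.846 mg
disodium phosphate: 40.4 mmol/L × 142 g/mol × 0.638 L ÷ 1000 = 3.660 g
sodium pyruvate: V = C2·V2/C1 = 25.6 mM × 638 mL ÷ 500 mM = 32.666 mL
pyridoxine hydrochloride: 8.59 µmol/L × 205.64 g/mol × 0.638 L ÷ 1000 = 1.127 mg
nicotinic acid: 92.3 µmol/L × 123.11 g/mol × 0.638 L ÷ 1000 = 7.250 mg
ammonium chloride: C1V1 = C2V2 → 62.6 mM × 638 mL ÷ 2000 mM = 19.969 mL
sodium sulfate: 58.5 mmol/L × 142.04 g/mol × 0.638 L ÷ 1000 = 5.301 g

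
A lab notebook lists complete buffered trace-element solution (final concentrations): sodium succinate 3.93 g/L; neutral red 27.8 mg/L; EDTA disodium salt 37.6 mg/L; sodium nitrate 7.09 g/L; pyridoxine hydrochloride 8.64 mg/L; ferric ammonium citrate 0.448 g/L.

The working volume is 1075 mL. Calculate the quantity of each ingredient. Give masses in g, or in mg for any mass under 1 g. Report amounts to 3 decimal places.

sodium succinate 4.225 g; neutral red 29.885 mg; EDTA disodium salt 40.420 mg; sodium nitrate 7.622 g; pyridoxine hydrochloride 9.288 mg; ferric ammonium citrate 481.600 mg

Working volume: 1075 mL = 1.075 L.
sodium succinate: 3.93 g/L × 1.075 L = 4.225 g
neutral red: 27.8 mg/L × 1.075 L = 29.885 mg
EDTA disodium salt: 37.6 mg/L × 1.075 L = 40.420 mg
sodium nitrate: 7.09 g/L × 1.075 L = 7.622 g
pyridoxine hydrochloride: 8.64 mg/L × 1.075 L = 9.288 mg
ferric ammonium citrate: 0.448 g/L × 1.075 L = 0.4816 g = 481.600 mg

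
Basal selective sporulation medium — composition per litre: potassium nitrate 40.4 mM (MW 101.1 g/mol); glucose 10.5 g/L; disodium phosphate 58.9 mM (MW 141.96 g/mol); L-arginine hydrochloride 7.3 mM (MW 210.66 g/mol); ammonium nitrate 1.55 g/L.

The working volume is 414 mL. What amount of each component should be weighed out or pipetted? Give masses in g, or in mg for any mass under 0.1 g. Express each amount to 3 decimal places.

potassium nitrate 1.691 g; glucose 4.347 g; disodium phosphate 3.462 g; L-arginine hydrochloride 0.637 g; ammonium nitrate 0.642 g

Target volume = 414 mL = 0.414 L.
potassium nitrate: 40.4 mmol/L × 101.1 g/mol × 0.414 L ÷ 1000 = 1.691 g
glucose: 10.5 g/L × 0.414 L = 4.347 g
disodium phosphate: 58.9 mmol/L × 141.96 g/mol × 0.414 L ÷ 1000 = 3.462 g
L-arginine hydrochloride: 7.3 mmol/L × 210.66 g/mol × 0.414 L ÷ 1000 = 0.637 g
ammonium nitrate: 1.55 g/L × 0.414 L = 0.642 g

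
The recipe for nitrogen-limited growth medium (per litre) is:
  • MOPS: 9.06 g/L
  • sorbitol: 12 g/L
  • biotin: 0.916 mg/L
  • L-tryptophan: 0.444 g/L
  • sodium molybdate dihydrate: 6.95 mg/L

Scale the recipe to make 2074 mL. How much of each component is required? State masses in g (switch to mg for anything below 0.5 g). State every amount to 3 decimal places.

Target volume = 2074 mL = 2.074 L.
MOPS: 9.06 g/L × 2.074 L = 18.790 g
sorbitol: 12 g/L × 2.074 L = 24.888 g
biotin: 0.916 mg/L × 2.074 L = 1.900 mg
L-tryptophan: 0.444 g/L × 2.074 L = 0.921 g
sodium molybdate dihydrate: 6.95 mg/L × 2.074 L = 14.414 mg

MOPS 18.790 g; sorbitol 24.888 g; biotin 1.900 mg; L-tryptophan 0.921 g; sodium molybdate dihydrate 14.414 mg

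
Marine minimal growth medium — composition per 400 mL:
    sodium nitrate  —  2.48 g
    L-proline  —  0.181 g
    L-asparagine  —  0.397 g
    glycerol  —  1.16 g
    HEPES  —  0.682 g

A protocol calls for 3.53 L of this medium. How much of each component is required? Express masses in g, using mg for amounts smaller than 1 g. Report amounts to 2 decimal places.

sodium nitrate 21.89 g; L-proline 1.60 g; L-asparagine 3.50 g; glycerol 10.24 g; HEPES 6.02 g

Scale factor = 3530 mL / 400 mL = 8.825.
sodium nitrate: 2.48 g × (3530 mL / 400 mL) = 21.89 g
L-proline: 0.181 g × (3530 mL / 400 mL) = 1.60 g
L-asparagine: 0.397 g × (3530 mL / 400 mL) = 3.50 g
glycerol: 1.16 g × (3530 mL / 400 mL) = 10.24 g
HEPES: 0.682 g × (3530 mL / 400 mL) = 6.02 g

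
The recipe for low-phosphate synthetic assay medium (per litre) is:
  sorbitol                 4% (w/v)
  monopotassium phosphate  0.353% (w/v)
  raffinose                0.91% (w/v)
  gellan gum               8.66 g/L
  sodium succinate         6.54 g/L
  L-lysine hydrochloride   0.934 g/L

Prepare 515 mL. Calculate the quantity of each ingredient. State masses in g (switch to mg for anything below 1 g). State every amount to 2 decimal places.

Target volume = 515 mL = 0.515 L.
sorbitol: 4 g per 100 mL × 515 mL ÷ 100 = 20.60 g
monopotassium phosphate: 0.353% w/v = 3.53 g/L → 3.53 × 0.515 L = 1.82 g
raffinose: 0.91% w/v = 9.1 g/L → 9.1 × 0.515 L = 4.69 g
gellan gum: 8.66 g/L × 0.515 L = 4.46 g
sodium succinate: 6.54 g/L × 0.515 L = 3.37 g
L-lysine hydrochloride: 0.934 g/L × 0.515 L = 0.48101 g = 481.01 mg

sorbitol 20.60 g; monopotassium phosphate 1.82 g; raffinose 4.69 g; gellan gum 4.46 g; sodium succinate 3.37 g; L-lysine hydrochloride 481.01 mg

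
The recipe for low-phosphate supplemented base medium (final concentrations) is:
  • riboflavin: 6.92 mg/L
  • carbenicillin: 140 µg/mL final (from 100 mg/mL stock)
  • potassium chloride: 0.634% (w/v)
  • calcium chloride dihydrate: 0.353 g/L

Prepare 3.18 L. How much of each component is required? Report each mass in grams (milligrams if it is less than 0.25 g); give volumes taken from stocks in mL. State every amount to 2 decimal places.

Scale factor relative to 1 L: 3.18.
riboflavin: 6.92 mg/L × 3.18 L = 22.01 mg
carbenicillin: C1V1 = C2V2 → 140 µg/mL × 3180 mL ÷ 100000 µg/mL = 4.45 mL
potassium chloride: 0.634% w/v = 6.34 g/L → 6.34 × 3.18 L = 20.16 g
calcium chloride dihydrate: 0.353 g/L × 3.18 L = 1.12 g

riboflavin 22.01 mg; carbenicillin 4.45 mL; potassium chloride 20.16 g; calcium chloride dihydrate 1.12 g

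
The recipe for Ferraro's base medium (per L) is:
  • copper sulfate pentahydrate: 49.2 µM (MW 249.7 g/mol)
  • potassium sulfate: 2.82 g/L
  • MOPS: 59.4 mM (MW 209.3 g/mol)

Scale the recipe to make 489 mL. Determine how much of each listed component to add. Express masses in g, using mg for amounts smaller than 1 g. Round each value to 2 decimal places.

Target volume = 489 mL = 0.489 L.
copper sulfate pentahydrate: 49.2 µmol/L × 249.7 g/mol × 0.489 L ÷ 1000 = 6.01 mg
potassium sulfate: 2.82 g/L × 0.489 L = 1.38 g
MOPS: 59.4 mmol/L × 209.3 g/mol × 0.489 L ÷ 1000 = 6.08 g

copper sulfate pentahydrate 6.01 mg; potassium sulfate 1.38 g; MOPS 6.08 g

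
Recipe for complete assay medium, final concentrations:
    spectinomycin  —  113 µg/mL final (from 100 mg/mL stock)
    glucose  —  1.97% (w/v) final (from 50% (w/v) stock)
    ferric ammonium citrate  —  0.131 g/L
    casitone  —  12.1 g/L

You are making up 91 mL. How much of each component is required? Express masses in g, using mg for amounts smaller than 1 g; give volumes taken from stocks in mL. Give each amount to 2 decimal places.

spectinomycin 0.10 mL; glucose 3.59 mL; ferric ammonium citrate 11.92 mg; casitone 1.10 g

Target volume = 91 mL = 0.091 L.
spectinomycin: V = C2·V2/C1 = 113 µg/mL × 91 mL ÷ 100000 µg/mL = 0.10 mL
glucose: dilute stock: 1.97% ÷ 50% × 91 mL = 3.59 mL
ferric ammonium citrate: 0.131 g/L × 0.091 L = 0.011921 g = 11.92 mg
casitone: 12.1 g/L × 0.091 L = 1.10 g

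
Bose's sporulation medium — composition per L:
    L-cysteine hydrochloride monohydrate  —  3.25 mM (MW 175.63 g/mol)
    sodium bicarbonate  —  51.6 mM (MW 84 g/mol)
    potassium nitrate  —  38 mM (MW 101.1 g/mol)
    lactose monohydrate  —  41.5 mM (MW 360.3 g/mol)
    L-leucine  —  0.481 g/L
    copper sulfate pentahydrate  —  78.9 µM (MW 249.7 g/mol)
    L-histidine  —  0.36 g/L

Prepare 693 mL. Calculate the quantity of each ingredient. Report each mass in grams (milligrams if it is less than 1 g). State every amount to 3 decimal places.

Target volume = 693 mL = 0.693 L.
L-cysteine hydrochloride monohydrate: 3.25 mmol/L × 175.63 mg/mmol × 0.693 L = 395.563 mg
sodium bicarbonate: 51.6 mmol/L × 84 g/mol × 0.693 L ÷ 1000 = 3.004 g
potassium nitrate: 38 mmol/L × 101.1 g/mol × 0.693 L ÷ 1000 = 2.662 g
lactose monohydrate: 41.5 mmol/L × 360.3 g/mol × 0.693 L ÷ 1000 = 10.362 g
L-leucine: 0.481 g/L × 0.693 L = 0.333333 g = 333.333 mg
copper sulfate pentahydrate: 78.9 µmol/L × 249.7 g/mol × 0.693 L ÷ 1000 = 13.653 mg
L-histidine: 0.36 g/L × 0.693 L = 0.24948 g = 249.480 mg

L-cysteine hydrochloride monohydrate 395.563 mg; sodium bicarbonate 3.004 g; potassium nitrate 2.662 g; lactose monohydrate 10.362 g; L-leucine 333.333 mg; copper sulfate pentahydrate 13.653 mg; L-histidine 249.480 mg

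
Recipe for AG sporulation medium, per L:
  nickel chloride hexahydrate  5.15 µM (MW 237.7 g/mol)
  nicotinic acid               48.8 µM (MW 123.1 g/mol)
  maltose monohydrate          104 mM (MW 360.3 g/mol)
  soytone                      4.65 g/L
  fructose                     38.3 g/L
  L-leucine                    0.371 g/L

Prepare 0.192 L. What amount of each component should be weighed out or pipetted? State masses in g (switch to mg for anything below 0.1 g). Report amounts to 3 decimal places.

nickel chloride hexahydrate 0.235 mg; nicotinic acid 1.153 mg; maltose monohydrate 7.194 g; soytone 0.893 g; fructose 7.354 g; L-leucine 71.232 mg

Working volume: 0.192 L.
nickel chloride hexahydrate: 5.15 µmol/L × 237.7 g/mol × 0.192 L ÷ 1000 = 0.235 mg
nicotinic acid: 48.8 µmol/L × 123.1 g/mol × 0.192 L ÷ 1000 = 1.153 mg
maltose monohydrate: 104 mmol/L × 360.3 g/mol × 0.192 L ÷ 1000 = 7.194 g
soytone: 4.65 g/L × 0.192 L = 0.893 g
fructose: 38.3 g/L × 0.192 L = 7.354 g
L-leucine: 0.371 g/L × 0.192 L = 0.071232 g = 71.232 mg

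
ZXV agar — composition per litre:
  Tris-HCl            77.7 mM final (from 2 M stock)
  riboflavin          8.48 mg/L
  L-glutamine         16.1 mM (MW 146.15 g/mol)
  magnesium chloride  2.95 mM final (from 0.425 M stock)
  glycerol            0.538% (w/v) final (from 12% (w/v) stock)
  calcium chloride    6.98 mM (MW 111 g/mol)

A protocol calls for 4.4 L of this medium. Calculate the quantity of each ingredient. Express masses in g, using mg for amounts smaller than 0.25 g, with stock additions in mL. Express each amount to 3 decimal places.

Tris-HCl 170.940 mL; riboflavin 37.312 mg; L-glutamine 10.353 g; magnesium chloride 30.541 mL; glycerol 197.267 mL; calcium chloride 3.409 g

Working volume: 4.4 L.
Tris-HCl: dilute stock: 77.7 mM × 4400 mL ÷ 2000 mM = 170.940 mL
riboflavin: 8.48 mg/L × 4.4 L = 37.312 mg
L-glutamine: 16.1 mmol/L × 146.15 g/mol × 4.4 L ÷ 1000 = 10.353 g
magnesium chloride: V = C2·V2/C1 = 2.95 mM × 4400 mL ÷ 425 mM = 30.541 mL
glycerol: dilute stock: 0.538% ÷ 12% × 4400 mL = 197.267 mL
calcium chloride: 6.98 mmol/L × 111 g/mol × 4.4 L ÷ 1000 = 3.409 g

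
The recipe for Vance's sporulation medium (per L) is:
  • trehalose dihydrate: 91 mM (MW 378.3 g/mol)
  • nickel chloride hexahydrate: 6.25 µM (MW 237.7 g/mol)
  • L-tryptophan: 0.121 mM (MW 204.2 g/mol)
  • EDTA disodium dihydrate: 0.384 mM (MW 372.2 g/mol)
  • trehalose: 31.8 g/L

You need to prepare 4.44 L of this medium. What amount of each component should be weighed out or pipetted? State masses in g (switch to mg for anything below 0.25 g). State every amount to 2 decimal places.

trehalose dihydrate 152.85 g; nickel chloride hexahydrate 6.60 mg; L-tryptophan 109.70 mg; EDTA disodium dihydrate 0.63 g; trehalose 141.19 g

Working volume: 4.44 L.
trehalose dihydrate: 91 mmol/L × 378.3 g/mol × 4.44 L ÷ 1000 = 152.85 g
nickel chloride hexahydrate: 6.25 µmol/L × 237.7 g/mol × 4.44 L ÷ 1000 = 6.60 mg
L-tryptophan: 0.121 mmol/L × 204.2 mg/mmol × 4.44 L = 109.70 mg
EDTA disodium dihydrate: 0.384 mmol/L × 372.2 g/mol × 4.44 L ÷ 1000 = 0.63 g
trehalose: 31.8 g/L × 4.44 L = 141.19 g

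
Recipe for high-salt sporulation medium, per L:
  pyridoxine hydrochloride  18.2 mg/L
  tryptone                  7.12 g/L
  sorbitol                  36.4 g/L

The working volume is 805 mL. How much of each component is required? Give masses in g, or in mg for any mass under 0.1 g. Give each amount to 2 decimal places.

Scale factor relative to 1 L: 0.805.
pyridoxine hydrochloride: 18.2 mg/L × 0.805 L = 14.65 mg
tryptone: 7.12 g/L × 0.805 L = 5.73 g
sorbitol: 36.4 g/L × 0.805 L = 29.30 g

pyridoxine hydrochloride 14.65 mg; tryptone 5.73 g; sorbitol 29.30 g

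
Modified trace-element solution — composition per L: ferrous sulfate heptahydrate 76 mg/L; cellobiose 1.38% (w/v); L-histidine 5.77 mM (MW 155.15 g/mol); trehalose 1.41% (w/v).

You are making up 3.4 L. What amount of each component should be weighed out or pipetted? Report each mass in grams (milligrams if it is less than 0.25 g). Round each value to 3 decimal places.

ferrous sulfate heptahydrate 0.258 g; cellobiose 46.920 g; L-histidine 3.044 g; trehalose 47.940 g

Working volume: 3.4 L.
ferrous sulfate heptahydrate: 76 mg/L × 3.4 L = 258.4 mg = 0.258 g
cellobiose: 1.38% w/v = 13.8 g/L → 13.8 × 3.4 L = 46.920 g
L-histidine: 5.77 mmol/L × 155.15 g/mol × 3.4 L ÷ 1000 = 3.044 g
trehalose: 1.41 g per 100 mL × 3400 mL ÷ 100 = 47.940 g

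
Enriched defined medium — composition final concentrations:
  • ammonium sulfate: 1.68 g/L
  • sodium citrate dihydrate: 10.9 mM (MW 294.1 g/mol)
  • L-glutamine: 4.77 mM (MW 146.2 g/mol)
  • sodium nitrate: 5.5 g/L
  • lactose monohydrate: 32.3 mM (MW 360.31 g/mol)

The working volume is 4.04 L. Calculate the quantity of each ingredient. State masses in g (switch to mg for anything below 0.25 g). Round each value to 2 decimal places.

ammonium sulfate 6.79 g; sodium citrate dihydrate 12.95 g; L-glutamine 2.82 g; sodium nitrate 22.22 g; lactose monohydrate 47.02 g

Working volume: 4.04 L.
ammonium sulfate: 1.68 g/L × 4.04 L = 6.79 g
sodium citrate dihydrate: 10.9 mmol/L × 294.1 g/mol × 4.04 L ÷ 1000 = 12.95 g
L-glutamine: 4.77 mmol/L × 146.2 g/mol × 4.04 L ÷ 1000 = 2.82 g
sodium nitrate: 5.5 g/L × 4.04 L = 22.22 g
lactose monohydrate: 32.3 mmol/L × 360.31 g/mol × 4.04 L ÷ 1000 = 47.02 g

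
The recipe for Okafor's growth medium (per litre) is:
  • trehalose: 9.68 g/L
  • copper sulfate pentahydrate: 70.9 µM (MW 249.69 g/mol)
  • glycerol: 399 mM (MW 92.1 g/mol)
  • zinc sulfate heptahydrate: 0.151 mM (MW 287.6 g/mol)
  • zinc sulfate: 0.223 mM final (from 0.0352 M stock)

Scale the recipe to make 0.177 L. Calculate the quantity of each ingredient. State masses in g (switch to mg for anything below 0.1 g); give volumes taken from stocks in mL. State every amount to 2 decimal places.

Working volume: 0.177 L.
trehalose: 9.68 g/L × 0.177 L = 1.71 g
copper sulfate pentahydrate: 70.9 µmol/L × 249.69 g/mol × 0.177 L ÷ 1000 = 3.13 mg
glycerol: 399 mmol/L × 92.1 g/mol × 0.177 L ÷ 1000 = 6.50 g
zinc sulfate heptahydrate: 0.151 mmol/L × 287.6 mg/mmol × 0.177 L = 7.69 mg
zinc sulfate: dilute stock: 0.223 mM × 177 mL ÷ 35.2 mM = 1.12 mL

trehalose 1.71 g; copper sulfate pentahydrate 3.13 mg; glycerol 6.50 g; zinc sulfate heptahydrate 7.69 mg; zinc sulfate 1.12 mL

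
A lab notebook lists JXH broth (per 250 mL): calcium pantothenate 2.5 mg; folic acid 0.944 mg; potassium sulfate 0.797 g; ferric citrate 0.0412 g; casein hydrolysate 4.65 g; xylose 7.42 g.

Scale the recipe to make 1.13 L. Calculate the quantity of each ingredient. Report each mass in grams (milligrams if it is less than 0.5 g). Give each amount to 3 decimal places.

calcium pantothenate 11.300 mg; folic acid 4.267 mg; potassium sulfate 3.602 g; ferric citrate 186.224 mg; casein hydrolysate 21.018 g; xylose 33.538 g

Scale factor = 1130 mL / 250 mL = 4.52.
calcium pantothenate: 2.5 mg × (1130 mL / 250 mL) = 11.300 mg
folic acid: 0.944 mg × (1130 mL / 250 mL) = 4.267 mg
potassium sulfate: 0.797 g × (1130 mL / 250 mL) = 3.602 g
ferric citrate: 0.0412 g × (1130 mL / 250 mL) = 0.186224 g = 186.224 mg
casein hydrolysate: 4.65 g × (1130 mL / 250 mL) = 21.018 g
xylose: 7.42 g × (1130 mL / 250 mL) = 33.538 g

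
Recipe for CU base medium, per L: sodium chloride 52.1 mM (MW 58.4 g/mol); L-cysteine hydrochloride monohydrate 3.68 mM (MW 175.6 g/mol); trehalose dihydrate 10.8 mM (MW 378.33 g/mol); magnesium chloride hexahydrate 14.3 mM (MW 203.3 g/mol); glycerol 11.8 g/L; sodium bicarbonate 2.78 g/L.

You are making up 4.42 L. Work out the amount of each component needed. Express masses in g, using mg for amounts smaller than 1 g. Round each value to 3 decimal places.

Scale factor relative to 1 L: 4.42.
sodium chloride: 52.1 mmol/L × 58.4 g/mol × 4.42 L ÷ 1000 = 13.448 g
L-cysteine hydrochloride monohydrate: 3.68 mmol/L × 175.6 g/mol × 4.42 L ÷ 1000 = 2.856 g
trehalose dihydrate: 10.8 mmol/L × 378.33 g/mol × 4.42 L ÷ 1000 = 18.060 g
magnesium chloride hexahydrate: 14.3 mmol/L × 203.3 g/mol × 4.42 L ÷ 1000 = 12.850 g
glycerol: 11.8 g/L × 4.42 L = 52.156 g
sodium bicarbonate: 2.78 g/L × 4.42 L = 12.288 g

sodium chloride 13.448 g; L-cysteine hydrochloride monohydrate 2.856 g; trehalose dihydrate 18.060 g; magnesium chloride hexahydrate 12.850 g; glycerol 52.156 g; sodium bicarbonate 12.288 g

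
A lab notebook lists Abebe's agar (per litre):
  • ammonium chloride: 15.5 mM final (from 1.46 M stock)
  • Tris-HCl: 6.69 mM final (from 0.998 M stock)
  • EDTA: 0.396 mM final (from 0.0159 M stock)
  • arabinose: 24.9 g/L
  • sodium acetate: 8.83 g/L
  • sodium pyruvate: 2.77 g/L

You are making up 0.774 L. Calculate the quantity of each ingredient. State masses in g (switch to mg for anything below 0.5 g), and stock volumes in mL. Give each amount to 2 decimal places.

ammonium chloride 8.22 mL; Tris-HCl 5.19 mL; EDTA 19.28 mL; arabinose 19.27 g; sodium acetate 6.83 g; sodium pyruvate 2.14 g

Working volume: 0.774 L.
ammonium chloride: C1V1 = C2V2 → 15.5 mM × 774 mL ÷ 1460 mM = 8.22 mL
Tris-HCl: C1V1 = C2V2 → 6.69 mM × 774 mL ÷ 998 mM = 5.19 mL
EDTA: V = C2·V2/C1 = 0.396 mM × 774 mL ÷ 15.9 mM = 19.28 mL
arabinose: 24.9 g/L × 0.774 L = 19.27 g
sodium acetate: 8.83 g/L × 0.774 L = 6.83 g
sodium pyruvate: 2.77 g/L × 0.774 L = 2.14 g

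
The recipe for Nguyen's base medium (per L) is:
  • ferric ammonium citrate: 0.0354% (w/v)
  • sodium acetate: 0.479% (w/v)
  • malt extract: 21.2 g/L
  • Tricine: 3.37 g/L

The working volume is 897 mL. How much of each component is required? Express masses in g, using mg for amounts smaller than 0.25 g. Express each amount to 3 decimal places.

ferric ammonium citrate 0.318 g; sodium acetate 4.297 g; malt extract 19.016 g; Tricine 3.023 g

Target volume = 897 mL = 0.897 L.
ferric ammonium citrate: 0.0354% w/v = 0.354 g/L → 0.354 × 0.897 L = 0.318 g
sodium acetate: 0.479 g per 100 mL × 897 mL ÷ 100 = 4.297 g
malt extract: 21.2 g/L × 0.897 L = 19.016 g
Tricine: 3.37 g/L × 0.897 L = 3.023 g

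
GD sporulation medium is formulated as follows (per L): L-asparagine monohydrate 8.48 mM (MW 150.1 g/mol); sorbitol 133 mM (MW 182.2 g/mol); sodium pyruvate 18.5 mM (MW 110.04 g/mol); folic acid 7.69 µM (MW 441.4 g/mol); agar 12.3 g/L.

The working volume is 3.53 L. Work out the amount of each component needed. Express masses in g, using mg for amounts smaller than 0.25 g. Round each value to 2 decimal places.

Working volume: 3.53 L.
L-asparagine monohydrate: 8.48 mmol/L × 150.1 g/mol × 3.53 L ÷ 1000 = 4.49 g
sorbitol: 133 mmol/L × 182.2 g/mol × 3.53 L ÷ 1000 = 85.54 g
sodium pyruvate: 18.5 mmol/L × 110.04 g/mol × 3.53 L ÷ 1000 = 7.19 g
folic acid: 7.69 µmol/L × 441.4 g/mol × 3.53 L ÷ 1000 = 11.98 mg
agar: 12.3 g/L × 3.53 L = 43.42 g

L-asparagine monohydrate 4.49 g; sorbitol 85.54 g; sodium pyruvate 7.19 g; folic acid 11.98 mg; agar 43.42 g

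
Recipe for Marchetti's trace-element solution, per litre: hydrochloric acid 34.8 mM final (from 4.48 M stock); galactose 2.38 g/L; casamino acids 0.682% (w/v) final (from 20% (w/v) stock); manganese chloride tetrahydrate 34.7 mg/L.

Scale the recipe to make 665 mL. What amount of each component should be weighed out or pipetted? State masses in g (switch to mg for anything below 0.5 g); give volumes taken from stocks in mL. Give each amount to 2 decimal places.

hydrochloric acid 5.17 mL; galactose 1.58 g; casamino acids 22.68 mL; manganese chloride tetrahydrate 23.08 mg

Working volume: 665 mL = 0.665 L.
hydrochloric acid: V = C2·V2/C1 = 34.8 mM × 665 mL ÷ 4480 mM = 5.17 mL
galactose: 2.38 g/L × 0.665 L = 1.58 g
casamino acids: V = C2·V2/C1 = 0.682% ÷ 20% × 665 mL = 22.68 mL
manganese chloride tetrahydrate: 34.7 mg/L × 0.665 L = 23.08 mg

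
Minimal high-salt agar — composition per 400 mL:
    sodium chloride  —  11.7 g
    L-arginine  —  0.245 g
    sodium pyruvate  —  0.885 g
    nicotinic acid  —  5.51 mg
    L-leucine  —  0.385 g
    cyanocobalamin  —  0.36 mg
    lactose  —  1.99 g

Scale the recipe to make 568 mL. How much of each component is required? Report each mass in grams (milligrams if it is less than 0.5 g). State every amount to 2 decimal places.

sodium chloride 16.61 g; L-arginine 347.90 mg; sodium pyruvate 1.26 g; nicotinic acid 7.82 mg; L-leucine 0.55 g; cyanocobalamin 0.51 mg; lactose 2.83 g

Scale factor = 568 mL / 400 mL = 1.42.
sodium chloride: 11.7 g × (568 mL / 400 mL) = 16.61 g
L-arginine: 0.245 g × (568 mL / 400 mL) = 0.3479 g = 347.90 mg
sodium pyruvate: 0.885 g × (568 mL / 400 mL) = 1.26 g
nicotinic acid: 5.51 mg × (568 mL / 400 mL) = 7.82 mg
L-leucine: 0.385 g × (568 mL / 400 mL) = 0.55 g
cyanocobalamin: 0.36 mg × (568 mL / 400 mL) = 0.51 mg
lactose: 1.99 g × (568 mL / 400 mL) = 2.83 g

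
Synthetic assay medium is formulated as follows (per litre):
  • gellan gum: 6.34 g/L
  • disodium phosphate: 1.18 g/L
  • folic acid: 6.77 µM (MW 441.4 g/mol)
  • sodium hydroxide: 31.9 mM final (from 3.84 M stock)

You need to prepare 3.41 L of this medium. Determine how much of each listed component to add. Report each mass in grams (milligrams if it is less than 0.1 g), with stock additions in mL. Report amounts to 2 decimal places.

gellan gum 21.62 g; disodium phosphate 4.02 g; folic acid 10.19 mg; sodium hydroxide 28.33 mL

Working volume: 3.41 L.
gellan gum: 6.34 g/L × 3.41 L = 21.62 g
disodium phosphate: 1.18 g/L × 3.41 L = 4.02 g
folic acid: 6.77 µmol/L × 441.4 g/mol × 3.41 L ÷ 1000 = 10.19 mg
sodium hydroxide: V = C2·V2/C1 = 31.9 mM × 3410 mL ÷ 3840 mM = 28.33 mL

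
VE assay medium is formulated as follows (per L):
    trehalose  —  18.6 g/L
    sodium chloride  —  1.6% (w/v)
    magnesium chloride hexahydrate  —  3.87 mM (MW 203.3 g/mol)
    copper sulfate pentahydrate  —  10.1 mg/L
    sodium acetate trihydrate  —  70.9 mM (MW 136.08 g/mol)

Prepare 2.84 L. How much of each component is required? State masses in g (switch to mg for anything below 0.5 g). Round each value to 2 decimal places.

Working volume: 2.84 L.
trehalose: 18.6 g/L × 2.84 L = 52.82 g
sodium chloride: 1.6% w/v = 16 g/L → 16 × 2.84 L = 45.44 g
magnesium chloride hexahydrate: 3.87 mmol/L × 203.3 g/mol × 2.84 L ÷ 1000 = 2.23 g
copper sulfate pentahydrate: 10.1 mg/L × 2.84 L = 28.68 mg
sodium acetate trihydrate: 70.9 mmol/L × 136.08 g/mol × 2.84 L ÷ 1000 = 27.40 g

trehalose 52.82 g; sodium chloride 45.44 g; magnesium chloride hexahydrate 2.23 g; copper sulfate pentahydrate 28.68 mg; sodium acetate trihydrate 27.40 g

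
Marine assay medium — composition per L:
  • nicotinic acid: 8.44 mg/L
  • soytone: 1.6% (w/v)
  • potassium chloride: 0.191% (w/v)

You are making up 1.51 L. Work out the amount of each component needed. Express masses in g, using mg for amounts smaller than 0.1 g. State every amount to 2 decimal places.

nicotinic acid 12.74 mg; soytone 24.16 g; potassium chloride 2.88 g

Working volume: 1.51 L.
nicotinic acid: 8.44 mg/L × 1.51 L = 12.74 mg
soytone: 1.6 g per 100 mL × 1510 mL ÷ 100 = 24.16 g
potassium chloride: 0.191% w/v = 1.91 g/L → 1.91 × 1.51 L = 2.88 g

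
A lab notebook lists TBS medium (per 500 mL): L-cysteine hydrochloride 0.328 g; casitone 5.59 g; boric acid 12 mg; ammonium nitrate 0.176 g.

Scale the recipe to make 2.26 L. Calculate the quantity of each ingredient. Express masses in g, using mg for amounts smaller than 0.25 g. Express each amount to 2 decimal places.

L-cysteine hydrochloride 1.48 g; casitone 25.27 g; boric acid 54.24 mg; ammonium nitrate 0.80 g

Ratio of target to recipe volume: 2260 / 500 = 4.52.
L-cysteine hydrochloride: 0.328 g × (2260 mL / 500 mL) = 1.48 g
casitone: 5.59 g × (2260 mL / 500 mL) = 25.27 g
boric acid: 12 mg × (2260 mL / 500 mL) = 54.24 mg
ammonium nitrate: 0.176 g × (2260 mL / 500 mL) = 0.80 g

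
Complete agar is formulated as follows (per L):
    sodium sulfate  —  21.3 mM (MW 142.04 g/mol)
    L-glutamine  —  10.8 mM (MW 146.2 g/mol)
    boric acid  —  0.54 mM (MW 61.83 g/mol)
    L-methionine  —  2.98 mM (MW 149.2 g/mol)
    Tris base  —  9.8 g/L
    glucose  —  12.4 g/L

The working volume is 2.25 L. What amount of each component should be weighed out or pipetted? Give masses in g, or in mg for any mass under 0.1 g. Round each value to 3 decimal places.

Scale factor relative to 1 L: 2.25.
sodium sulfate: 21.3 mmol/L × 142.04 g/mol × 2.25 L ÷ 1000 = 6.807 g
L-glutamine: 10.8 mmol/L × 146.2 g/mol × 2.25 L ÷ 1000 = 3.553 g
boric acid: 0.54 mmol/L × 61.83 mg/mmol × 2.25 L = 75.123 mg
L-methionine: 2.98 mmol/L × 149.2 g/mol × 2.25 L ÷ 1000 = 1.000 g
Tris base: 9.8 g/L × 2.25 L = 22.050 g
glucose: 12.4 g/L × 2.25 L = 27.900 g

sodium sulfate 6.807 g; L-glutamine 3.553 g; boric acid 75.123 mg; L-methionine 1.000 g; Tris base 22.050 g; glucose 27.900 g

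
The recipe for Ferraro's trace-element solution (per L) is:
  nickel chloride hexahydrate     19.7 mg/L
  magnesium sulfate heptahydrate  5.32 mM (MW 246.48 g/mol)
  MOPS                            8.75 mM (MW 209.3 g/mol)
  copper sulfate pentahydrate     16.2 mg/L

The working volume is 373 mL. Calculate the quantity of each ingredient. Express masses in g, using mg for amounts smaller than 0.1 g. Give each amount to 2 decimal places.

Scale factor relative to 1 L: 0.373.
nickel chloride hexahydrate: 19.7 mg/L × 0.373 L = 7.35 mg
magnesium sulfate heptahydrate: 5.32 mmol/L × 246.48 g/mol × 0.373 L ÷ 1000 = 0.49 g
MOPS: 8.75 mmol/L × 209.3 g/mol × 0.373 L ÷ 1000 = 0.68 g
copper sulfate pentahydrate: 16.2 mg/L × 0.373 L = 6.04 mg

nickel chloride hexahydrate 7.35 mg; magnesium sulfate heptahydrate 0.49 g; MOPS 0.68 g; copper sulfate pentahydrate 6.04 mg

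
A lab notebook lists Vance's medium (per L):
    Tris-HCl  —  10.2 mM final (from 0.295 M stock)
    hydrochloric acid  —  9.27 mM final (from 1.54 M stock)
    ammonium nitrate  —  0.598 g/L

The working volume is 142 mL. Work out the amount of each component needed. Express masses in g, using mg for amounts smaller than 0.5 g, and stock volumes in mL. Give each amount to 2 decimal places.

Target volume = 142 mL = 0.142 L.
Tris-HCl: C1V1 = C2V2 → 10.2 mM × 142 mL ÷ 295 mM = 4.91 mL
hydrochloric acid: V = C2·V2/C1 = 9.27 mM × 142 mL ÷ 1540 mM = 0.85 mL
ammonium nitrate: 0.598 g/L × 0.142 L = 0.084916 g = 84.92 mg

Tris-HCl 4.91 mL; hydrochloric acid 0.85 mL; ammonium nitrate 84.92 mg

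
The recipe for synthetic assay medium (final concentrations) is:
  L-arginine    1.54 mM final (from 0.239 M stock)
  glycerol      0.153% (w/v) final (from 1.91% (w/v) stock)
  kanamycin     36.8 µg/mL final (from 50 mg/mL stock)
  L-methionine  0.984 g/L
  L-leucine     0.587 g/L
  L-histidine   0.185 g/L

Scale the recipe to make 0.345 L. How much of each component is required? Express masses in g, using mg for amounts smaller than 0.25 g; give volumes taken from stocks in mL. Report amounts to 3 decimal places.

Working volume: 0.345 L.
L-arginine: C1V1 = C2V2 → 1.54 mM × 345 mL ÷ 239 mM = 2.223 mL
glycerol: dilute stock: 0.153% ÷ 1.91% × 345 mL = 27.636 mL
kanamycin: V = C2·V2/C1 = 36.8 µg/mL × 345 mL ÷ 50000 µg/mL = 0.254 mL
L-methionine: 0.984 g/L × 0.345 L = 0.339 g
L-leucine: 0.587 g/L × 0.345 L = 0.202515 g = 202.515 mg
L-histidine: 0.185 g/L × 0.345 L = 0.063825 g = 63.825 mg

L-arginine 2.223 mL; glycerol 27.636 mL; kanamycin 0.254 mL; L-methionine 0.339 g; L-leucine 202.515 mg; L-histidine 63.825 mg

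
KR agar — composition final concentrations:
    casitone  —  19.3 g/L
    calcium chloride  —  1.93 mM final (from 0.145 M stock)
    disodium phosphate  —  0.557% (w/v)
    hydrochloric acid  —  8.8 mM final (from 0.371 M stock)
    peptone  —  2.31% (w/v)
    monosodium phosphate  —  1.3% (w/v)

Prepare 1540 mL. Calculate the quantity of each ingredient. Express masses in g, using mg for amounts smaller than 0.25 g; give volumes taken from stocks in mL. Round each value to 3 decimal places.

casitone 29.722 g; calcium chloride 20.498 mL; disodium phosphate 8.578 g; hydrochloric acid 36.528 mL; peptone 35.574 g; monosodium phosphate 20.020 g

Scale factor relative to 1 L: 1.54.
casitone: 19.3 g/L × 1.54 L = 29.722 g
calcium chloride: dilute stock: 1.93 mM × 1540 mL ÷ 145 mM = 20.498 mL
disodium phosphate: 0.557% w/v = 5.57 g/L → 5.57 × 1.54 L = 8.578 g
hydrochloric acid: dilute stock: 8.8 mM × 1540 mL ÷ 371 mM = 36.528 mL
peptone: 2.31 g per 100 mL × 1540 mL ÷ 100 = 35.574 g
monosodium phosphate: 1.3% w/v = 13 g/L → 13 × 1.54 L = 20.020 g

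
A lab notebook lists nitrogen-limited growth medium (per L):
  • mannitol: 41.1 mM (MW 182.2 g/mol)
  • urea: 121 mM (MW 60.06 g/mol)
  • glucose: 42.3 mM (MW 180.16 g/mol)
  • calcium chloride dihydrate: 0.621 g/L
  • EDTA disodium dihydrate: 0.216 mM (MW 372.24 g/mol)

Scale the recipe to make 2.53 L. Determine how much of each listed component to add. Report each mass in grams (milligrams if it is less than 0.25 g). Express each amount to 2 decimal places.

Scale factor relative to 1 L: 2.53.
mannitol: 41.1 mmol/L × 182.2 g/mol × 2.53 L ÷ 1000 = 18.95 g
urea: 121 mmol/L × 60.06 g/mol × 2.53 L ÷ 1000 = 18.39 g
glucose: 42.3 mmol/L × 180.16 g/mol × 2.53 L ÷ 1000 = 19.28 g
calcium chloride dihydrate: 0.621 g/L × 2.53 L = 1.57 g
EDTA disodium dihydrate: 0.216 mmol/L × 372.24 mg/mmol × 2.53 L = 203.42 mg

mannitol 18.95 g; urea 18.39 g; glucose 19.28 g; calcium chloride dihydrate 1.57 g; EDTA disodium dihydrate 203.42 mg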